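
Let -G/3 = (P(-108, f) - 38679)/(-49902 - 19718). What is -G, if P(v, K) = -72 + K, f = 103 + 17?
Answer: 115893/69620 ≈ 1.6646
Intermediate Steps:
f = 120
G = -115893/69620 (G = -3*((-72 + 120) - 38679)/(-49902 - 19718) = -3*(48 - 38679)/(-69620) = -(-115893)*(-1)/69620 = -3*38631/69620 = -115893/69620 ≈ -1.6646)
-G = -1*(-115893/69620) = 115893/69620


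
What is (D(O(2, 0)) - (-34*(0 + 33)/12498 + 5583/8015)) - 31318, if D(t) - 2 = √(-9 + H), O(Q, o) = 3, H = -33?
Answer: -522838423004/16695245 + I*√42 ≈ -31317.0 + 6.4807*I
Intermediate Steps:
D(t) = 2 + I*√42 (D(t) = 2 + √(-9 - 33) = 2 + √(-42) = 2 + I*√42)
(D(O(2, 0)) - (-34*(0 + 33)/12498 + 5583/8015)) - 31318 = ((2 + I*√42) - (-34*(0 + 33)/12498 + 5583/8015)) - 31318 = ((2 + I*√42) - (-34*33*(1/12498) + 5583*(1/8015))) - 31318 = ((2 + I*√42) - (-1122*1/12498 + 5583/8015)) - 31318 = ((2 + I*√42) - (-187/2083 + 5583/8015)) - 31318 = ((2 + I*√42) - 1*10130584/16695245) - 31318 = ((2 + I*√42) - 10130584/16695245) - 31318 = (23259906/16695245 + I*√42) - 31318 = -522838423004/16695245 + I*√42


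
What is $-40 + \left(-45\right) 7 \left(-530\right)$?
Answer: $166910$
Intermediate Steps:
$-40 + \left(-45\right) 7 \left(-530\right) = -40 - -166950 = -40 + 166950 = 166910$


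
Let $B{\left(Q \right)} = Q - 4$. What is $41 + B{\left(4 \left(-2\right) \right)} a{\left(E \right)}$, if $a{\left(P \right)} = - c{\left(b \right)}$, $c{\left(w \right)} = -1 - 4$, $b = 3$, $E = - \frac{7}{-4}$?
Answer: $-19$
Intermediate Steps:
$B{\left(Q \right)} = -4 + Q$
$E = \frac{7}{4}$ ($E = \left(-7\right) \left(- \frac{1}{4}\right) = \frac{7}{4} \approx 1.75$)
$c{\left(w \right)} = -5$ ($c{\left(w \right)} = -1 - 4 = -5$)
$a{\left(P \right)} = 5$ ($a{\left(P \right)} = \left(-1\right) \left(-5\right) = 5$)
$41 + B{\left(4 \left(-2\right) \right)} a{\left(E \right)} = 41 + \left(-4 + 4 \left(-2\right)\right) 5 = 41 + \left(-4 - 8\right) 5 = 41 - 60 = -19$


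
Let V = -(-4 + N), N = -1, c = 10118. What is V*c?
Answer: 50590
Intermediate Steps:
V = 5 (V = -(-4 - 1) = -1*(-5) = 5)
V*c = 5*10118 = 50590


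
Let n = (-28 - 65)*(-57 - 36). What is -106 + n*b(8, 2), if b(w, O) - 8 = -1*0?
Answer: 69086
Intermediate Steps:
b(w, O) = 8 (b(w, O) = 8 - 1*0 = 8 + 0 = 8)
n = 8649 (n = -93*(-93) = 8649)
-106 + n*b(8, 2) = -106 + 8649*8 = -106 + 69192 = 69086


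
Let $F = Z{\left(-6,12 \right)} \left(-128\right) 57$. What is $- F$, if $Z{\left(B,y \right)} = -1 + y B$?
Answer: $-532608$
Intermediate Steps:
$Z{\left(B,y \right)} = -1 + B y$
$F = 532608$ ($F = \left(-1 - 72\right) \left(-128\right) 57 = \left(-73\right) \left(-128\right) 57 = 9344 \cdot 57 = 532608$)
$- F = \left(-1\right) 532608 = -532608$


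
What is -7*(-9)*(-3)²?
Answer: 567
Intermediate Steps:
-7*(-9)*(-3)² = 63*9 = 567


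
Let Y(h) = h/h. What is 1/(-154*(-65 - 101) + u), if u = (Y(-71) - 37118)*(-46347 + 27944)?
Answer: 1/683089715 ≈ 1.4639e-9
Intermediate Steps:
Y(h) = 1
u = 683064151 (u = (1 - 37118)*(-46347 + 27944) = -37117*(-18403) = 683064151)
1/(-154*(-65 - 101) + u) = 1/(-154*(-65 - 101) + 683064151) = 1/(-154*(-166) + 683064151) = 1/(25564 + 683064151) = 1/683089715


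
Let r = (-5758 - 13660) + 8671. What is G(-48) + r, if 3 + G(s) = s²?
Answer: -8446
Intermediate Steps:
G(s) = -3 + s²
r = -10747 (r = -19418 + 8671 = -10747)
G(-48) + r = (-3 + (-48)²) - 10747 = (-3 + 2304) - 10747 = 2301 - 10747 = -8446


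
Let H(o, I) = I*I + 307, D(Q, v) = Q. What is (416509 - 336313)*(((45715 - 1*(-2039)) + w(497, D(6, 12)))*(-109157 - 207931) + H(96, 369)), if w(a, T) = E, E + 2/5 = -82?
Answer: -6061195969836144/5 ≈ -1.2122e+15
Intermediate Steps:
E = -412/5 (E = -⅖ - 82 = -412/5 ≈ -82.400)
H(o, I) = 307 + I² (H(o, I) = I² + 307 = 307 + I²)
w(a, T) = -412/5
(416509 - 336313)*(((45715 - 1*(-2039)) + w(497, D(6, 12)))*(-109157 - 207931) + H(96, 369)) = (416509 - 336313)*(((45715 - 1*(-2039)) - 412/5)*(-109157 - 207931) + (307 + 369²)) = 80196*(((45715 + 2039) - 412/5)*(-317088) + (307 + 136161)) = 80196*((47754 - 412/5)*(-317088) + 136468) = 80196*((238358/5)*(-317088) + 136468) = 80196*(-75580461504/5 + 136468) = 80196*(-75579779164/5) = -6061195969836144/5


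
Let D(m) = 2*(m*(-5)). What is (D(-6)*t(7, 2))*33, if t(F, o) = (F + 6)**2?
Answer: 334620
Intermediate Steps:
D(m) = -10*m (D(m) = 2*(-5*m) = -10*m)
t(F, o) = (6 + F)**2
(D(-6)*t(7, 2))*33 = ((-10*(-6))*(6 + 7)**2)*33 = (60*13**2)*33 = (60*169)*33 = 10140*33 = 334620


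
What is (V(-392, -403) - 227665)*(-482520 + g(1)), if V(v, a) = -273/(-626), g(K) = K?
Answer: 68767651044823/626 ≈ 1.0985e+11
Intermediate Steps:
V(v, a) = 273/626 (V(v, a) = -273*(-1/626) = 273/626)
(V(-392, -403) - 227665)*(-482520 + g(1)) = (273/626 - 227665)*(-482520 + 1) = -142518017/626*(-482519) = 68767651044823/626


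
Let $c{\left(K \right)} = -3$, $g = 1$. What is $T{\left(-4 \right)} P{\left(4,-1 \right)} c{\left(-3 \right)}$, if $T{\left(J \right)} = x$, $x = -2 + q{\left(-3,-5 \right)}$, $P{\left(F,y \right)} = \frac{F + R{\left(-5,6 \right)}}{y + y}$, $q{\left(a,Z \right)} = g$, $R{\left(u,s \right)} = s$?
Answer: $-15$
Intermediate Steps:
$q{\left(a,Z \right)} = 1$
$P{\left(F,y \right)} = \frac{6 + F}{2 y}$ ($P{\left(F,y \right)} = \frac{F + 6}{y + y} = \frac{6 + F}{2 y}$)
$x = -1$ ($x = -2 + 1 = -1$)
$T{\left(J \right)} = -1$
$T{\left(-4 \right)} P{\left(4,-1 \right)} c{\left(-3 \right)} = - \frac{6 + 4}{2 \left(-1\right)} \left(-3\right) = - \frac{\left(-1\right) 10}{2} \left(-3\right) = \left(-1\right) \left(-5\right) \left(-3\right) = 5 \left(-3\right) = -15$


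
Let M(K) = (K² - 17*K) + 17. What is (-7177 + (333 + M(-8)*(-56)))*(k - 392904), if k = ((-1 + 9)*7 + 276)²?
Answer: 5369789280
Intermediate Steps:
M(K) = 17 + K² - 17*K
k = 110224 (k = (8*7 + 276)² = (56 + 276)² = 332² = 110224)
(-7177 + (333 + M(-8)*(-56)))*(k - 392904) = (-7177 + (333 + (17 + (-8)² - 17*(-8))*(-56)))*(110224 - 392904) = (-7177 + (333 + (17 + 64 + 136)*(-56)))*(-282680) = (-7177 + (333 + 217*(-56)))*(-282680) = (-7177 + (333 - 12152))*(-282680) = (-7177 - 11819)*(-282680) = -18996*(-282680) = 5369789280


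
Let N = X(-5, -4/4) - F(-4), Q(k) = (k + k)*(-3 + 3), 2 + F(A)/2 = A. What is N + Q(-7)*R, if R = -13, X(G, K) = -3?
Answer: 9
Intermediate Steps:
F(A) = -4 + 2*A
Q(k) = 0 (Q(k) = (2*k)*0 = 0)
N = 9 (N = -3 - (-4 + 2*(-4)) = -3 - (-4 - 8) = -3 - 1*(-12) = -3 + 12 = 9)
N + Q(-7)*R = 9 + 0*(-13) = 9 + 0 = 9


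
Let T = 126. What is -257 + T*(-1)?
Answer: -383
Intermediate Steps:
-257 + T*(-1) = -257 + 126*(-1) = -257 - 126 = -383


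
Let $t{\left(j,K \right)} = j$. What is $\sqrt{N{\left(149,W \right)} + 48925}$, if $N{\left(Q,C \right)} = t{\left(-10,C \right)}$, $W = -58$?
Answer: $3 \sqrt{5435} \approx 221.17$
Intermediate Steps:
$N{\left(Q,C \right)} = -10$
$\sqrt{N{\left(149,W \right)} + 48925} = \sqrt{-10 + 48925} = \sqrt{48915} = 3 \sqrt{5435}$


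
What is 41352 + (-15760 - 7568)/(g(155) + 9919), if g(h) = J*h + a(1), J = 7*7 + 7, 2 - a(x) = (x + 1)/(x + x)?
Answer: 32046828/775 ≈ 41351.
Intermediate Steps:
a(x) = 2 - (1 + x)/(2*x) (a(x) = 2 - (x + 1)/(x + x) = 2 - (1 + x)/(2*x))
J = 56 (J = 49 + 7 = 56)
g(h) = 1 + 56*h (g(h) = 56*h + (½)*(-1 + 3*1)/1 = 56*h + (½)*1*(-1 + 3) = 56*h + (½)*1*2 = 56*h + 1 = 1 + 56*h)
41352 + (-15760 - 7568)/(g(155) + 9919) = 41352 + (-15760 - 7568)/((1 + 56*155) + 9919) = 41352 - 23328/((1 + 8680) + 9919) = 41352 - 23328/(8681 + 9919) = 41352 - 23328/18600 = 41352 - 23328*1/18600 = 41352 - 972/775 = 32046828/775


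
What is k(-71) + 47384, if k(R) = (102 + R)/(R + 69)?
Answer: 94737/2 ≈ 47369.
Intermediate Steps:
k(R) = (102 + R)/(69 + R)
k(-71) + 47384 = (102 - 71)/(69 - 71) + 47384 = 31/(-2) + 47384 = -½*31 + 47384 = -31/2 + 47384 = 94737/2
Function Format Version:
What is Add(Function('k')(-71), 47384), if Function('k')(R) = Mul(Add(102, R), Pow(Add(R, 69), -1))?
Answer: Rational(94737, 2) ≈ 47369.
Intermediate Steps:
Function('k')(R) = Mul(Pow(Add(69, R), -1), Add(102, R)) (Function('k')(R) = Mul(Add(102, R), Pow(Add(69, R), -1)) = Mul(Pow(Add(69, R), -1), Add(102, R)))
Add(Function('k')(-71), 47384) = Add(Mul(Pow(Add(69, -71), -1), Add(102, -71)), 47384) = Add(Mul(Pow(-2, -1), 31), 47384) = Add(Mul(Rational(-1, 2), 31), 47384) = Add(Rational(-31, 2), 47384) = Rational(94737, 2)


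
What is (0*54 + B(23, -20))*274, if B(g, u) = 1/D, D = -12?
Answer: -137/6 ≈ -22.833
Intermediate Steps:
B(g, u) = -1/12 (B(g, u) = 1/(-12) = -1/12)
(0*54 + B(23, -20))*274 = (0*54 - 1/12)*274 = (0 - 1/12)*274 = -1/12*274 = -137/6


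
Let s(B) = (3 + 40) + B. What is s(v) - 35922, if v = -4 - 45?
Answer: -35928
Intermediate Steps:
v = -49
s(B) = 43 + B
s(v) - 35922 = (43 - 49) - 35922 = -6 - 35922 = -35928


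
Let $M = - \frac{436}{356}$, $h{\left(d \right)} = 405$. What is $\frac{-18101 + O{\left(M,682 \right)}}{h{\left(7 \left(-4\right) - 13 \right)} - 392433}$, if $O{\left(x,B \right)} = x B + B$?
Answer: $\frac{541543}{11630164} \approx 0.046564$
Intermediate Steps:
$M = - \frac{109}{89}$ ($M = \left(-436\right) \frac{1}{356} = - \frac{109}{89} \approx -1.2247$)
$O{\left(x,B \right)} = B + B x$ ($O{\left(x,B \right)} = B x + B = B + B x$)
$\frac{-18101 + O{\left(M,682 \right)}}{h{\left(7 \left(-4\right) - 13 \right)} - 392433} = \frac{-18101 + 682 \left(1 - \frac{109}{89}\right)}{405 - 392433} = \frac{-18101 + 682 \left(- \frac{20}{89}\right)}{-392028} = \left(-18101 - \frac{13640}{89}\right) \left(- \frac{1}{392028}\right) = \left(- \frac{1624629}{89}\right) \left(- \frac{1}{392028}\right) = \frac{541543}{11630164}$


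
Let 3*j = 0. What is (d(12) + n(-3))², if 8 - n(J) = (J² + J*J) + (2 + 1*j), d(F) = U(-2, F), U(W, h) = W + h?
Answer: 4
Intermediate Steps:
j = 0 (j = (⅓)*0 = 0)
d(F) = -2 + F
n(J) = 6 - 2*J² (n(J) = 8 - ((J² + J*J) + (2 + 1*0)) = 8 - ((J² + J²) + (2 + 0)) = 8 - (2*J² + 2) = 8 - (2 + 2*J²) = 8 + (-2 - 2*J²) = 6 - 2*J²)
(d(12) + n(-3))² = ((-2 + 12) + (6 - 2*(-3)²))² = (10 + (6 - 2*9))² = (10 + (6 - 18))² = (10 - 12)² = (-2)² = 4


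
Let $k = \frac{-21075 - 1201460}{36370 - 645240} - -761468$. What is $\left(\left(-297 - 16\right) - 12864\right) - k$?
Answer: $- \frac{94331864737}{121774} \approx -7.7465 \cdot 10^{5}$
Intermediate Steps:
$k = \frac{92727248739}{121774}$ ($k = - \frac{1222535}{-608870} + \left(-40538 + 802006\right) = \left(-1222535\right) \left(- \frac{1}{608870}\right) + 761468 = \frac{244507}{121774} + 761468 = \frac{92727248739}{121774} \approx 7.6147 \cdot 10^{5}$)
$\left(\left(-297 - 16\right) - 12864\right) - k = \left(\left(-297 - 16\right) - 12864\right) - \frac{92727248739}{121774} = \left(-313 - 12864\right) - \frac{92727248739}{121774} = -13177 - \frac{92727248739}{121774} = - \frac{94331864737}{121774}$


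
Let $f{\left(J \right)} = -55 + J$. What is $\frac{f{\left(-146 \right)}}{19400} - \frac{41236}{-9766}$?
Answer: $\frac{399007717}{94730200} \approx 4.212$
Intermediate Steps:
$\frac{f{\left(-146 \right)}}{19400} - \frac{41236}{-9766} = \frac{-55 - 146}{19400} - \frac{41236}{-9766} = \left(-201\right) \frac{1}{19400} - - \frac{20618}{4883} = - \frac{201}{19400} + \frac{20618}{4883} = \frac{399007717}{94730200}$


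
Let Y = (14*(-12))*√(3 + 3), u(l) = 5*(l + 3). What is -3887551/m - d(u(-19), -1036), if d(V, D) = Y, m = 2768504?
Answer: -3887551/2768504 + 168*√6 ≈ 410.11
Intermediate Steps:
u(l) = 15 + 5*l (u(l) = 5*(3 + l) = 15 + 5*l)
Y = -168*√6 ≈ -411.51
d(V, D) = -168*√6
-3887551/m - d(u(-19), -1036) = -3887551/2768504 - (-168)*√6 = -3887551*1/2768504 + 168*√6 = -3887551/2768504 + 168*√6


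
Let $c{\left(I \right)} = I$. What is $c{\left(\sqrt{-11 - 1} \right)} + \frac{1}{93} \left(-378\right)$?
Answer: $- \frac{126}{31} + 2 i \sqrt{3} \approx -4.0645 + 3.4641 i$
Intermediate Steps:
$c{\left(\sqrt{-11 - 1} \right)} + \frac{1}{93} \left(-378\right) = \sqrt{-11 - 1} + \frac{1}{93} \left(-378\right) = \sqrt{-12} + \frac{1}{93} \left(-378\right) = 2 i \sqrt{3} - \frac{126}{31} = - \frac{126}{31} + 2 i \sqrt{3}$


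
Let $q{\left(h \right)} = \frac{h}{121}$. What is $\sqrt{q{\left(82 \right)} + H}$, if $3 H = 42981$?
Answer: $\frac{\sqrt{1733649}}{11} \approx 119.7$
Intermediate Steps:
$H = 14327$ ($H = \frac{1}{3} \cdot 42981 = 14327$)
$q{\left(h \right)} = \frac{h}{121}$ ($q{\left(h \right)} = h \frac{1}{121} = \frac{h}{121}$)
$\sqrt{q{\left(82 \right)} + H} = \sqrt{\frac{1}{121} \cdot 82 + 14327} = \sqrt{\frac{82}{121} + 14327} = \sqrt{\frac{1733649}{121}} = \frac{\sqrt{1733649}}{11}$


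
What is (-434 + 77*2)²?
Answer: 78400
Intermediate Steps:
(-434 + 77*2)² = (-434 + 154)² = (-280)² = 78400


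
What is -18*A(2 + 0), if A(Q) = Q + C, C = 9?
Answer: -198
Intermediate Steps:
A(Q) = 9 + Q (A(Q) = Q + 9 = 9 + Q)
-18*A(2 + 0) = -18*(9 + (2 + 0)) = -18*(9 + 2) = -18*11 = -198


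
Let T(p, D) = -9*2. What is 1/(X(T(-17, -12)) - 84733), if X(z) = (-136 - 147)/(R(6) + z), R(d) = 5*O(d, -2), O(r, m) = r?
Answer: -12/1017079 ≈ -1.1798e-5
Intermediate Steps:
T(p, D) = -18
R(d) = 5*d
X(z) = -283/(30 + z) (X(z) = (-136 - 147)/(5*6 + z) = -283/(30 + z))
1/(X(T(-17, -12)) - 84733) = 1/(-283/(30 - 18) - 84733) = 1/(-283/12 - 84733) = 1/(-1017079/12) = -12/1017079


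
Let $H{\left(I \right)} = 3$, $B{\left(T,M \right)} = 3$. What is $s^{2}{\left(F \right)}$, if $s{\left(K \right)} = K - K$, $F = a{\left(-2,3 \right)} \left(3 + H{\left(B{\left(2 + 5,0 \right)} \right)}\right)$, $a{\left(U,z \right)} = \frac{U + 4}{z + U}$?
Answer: $0$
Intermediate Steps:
$a{\left(U,z \right)} = \frac{4 + U}{U + z}$
$F = 12$ ($F = \frac{4 - 2}{-2 + 3} \left(3 + 3\right) = 1^{-1} \cdot 2 \cdot 6 = 1 \cdot 2 \cdot 6 = 2 \cdot 6 = 12$)
$s{\left(K \right)} = 0$
$s^{2}{\left(F \right)} = 0^{2} = 0$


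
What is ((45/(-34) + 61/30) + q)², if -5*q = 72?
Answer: 12187081/65025 ≈ 187.42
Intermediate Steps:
q = -72/5 (q = -⅕*72 = -72/5 ≈ -14.400)
((45/(-34) + 61/30) + q)² = ((45/(-34) + 61/30) - 72/5)² = ((45*(-1/34) + 61*(1/30)) - 72/5)² = ((-45/34 + 61/30) - 72/5)² = (181/255 - 72/5)² = (-3491/255)² = 12187081/65025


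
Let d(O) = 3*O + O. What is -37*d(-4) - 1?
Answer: 591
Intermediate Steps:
d(O) = 4*O
-37*d(-4) - 1 = -148*(-4) - 1 = -37*(-16) - 1 = 592 - 1 = 591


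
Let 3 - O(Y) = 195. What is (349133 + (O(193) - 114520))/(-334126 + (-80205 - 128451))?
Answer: -234421/542782 ≈ -0.43189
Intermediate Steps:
O(Y) = -192 (O(Y) = 3 - 1*195 = 3 - 195 = -192)
(349133 + (O(193) - 114520))/(-334126 + (-80205 - 128451)) = (349133 + (-192 - 114520))/(-334126 + (-80205 - 128451)) = (349133 - 114712)/(-334126 - 208656) = 234421/(-542782) = 234421*(-1/542782) = -234421/542782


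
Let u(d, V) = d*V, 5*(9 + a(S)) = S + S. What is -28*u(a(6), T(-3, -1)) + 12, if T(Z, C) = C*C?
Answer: 984/5 ≈ 196.80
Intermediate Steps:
T(Z, C) = C²
a(S) = -9 + 2*S/5 (a(S) = -9 + (S + S)/5 = -9 + (2*S)/5 = -9 + 2*S/5)
u(d, V) = V*d
-28*u(a(6), T(-3, -1)) + 12 = -28*(-1)²*(-9 + (⅖)*6) + 12 = -28*(-9 + 12/5) + 12 = -28*(-33)/5 + 12 = -28*(-33/5) + 12 = 924/5 + 12 = 984/5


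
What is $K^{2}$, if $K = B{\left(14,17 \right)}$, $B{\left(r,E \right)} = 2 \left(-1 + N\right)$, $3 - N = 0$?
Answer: $16$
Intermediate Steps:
$N = 3$ ($N = 3 - 0 = 3 + 0 = 3$)
$B{\left(r,E \right)} = 4$ ($B{\left(r,E \right)} = 2 \left(-1 + 3\right) = 2 \cdot 2 = 4$)
$K = 4$
$K^{2} = 4^{2} = 16$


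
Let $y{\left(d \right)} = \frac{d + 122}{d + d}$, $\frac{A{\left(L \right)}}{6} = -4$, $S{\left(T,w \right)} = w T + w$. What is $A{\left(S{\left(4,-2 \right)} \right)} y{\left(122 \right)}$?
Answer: $-24$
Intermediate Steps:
$S{\left(T,w \right)} = w + T w$ ($S{\left(T,w \right)} = T w + w = w + T w$)
$A{\left(L \right)} = -24$ ($A{\left(L \right)} = 6 \left(-4\right) = -24$)
$y{\left(d \right)} = \frac{122 + d}{2 d}$
$A{\left(S{\left(4,-2 \right)} \right)} y{\left(122 \right)} = - 24 \frac{122 + 122}{2 \cdot 122} = - 24 \cdot \frac{1}{2} \cdot \frac{1}{122} \cdot 244 = \left(-24\right) 1 = -24$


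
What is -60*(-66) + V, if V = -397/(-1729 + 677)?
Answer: 4166317/1052 ≈ 3960.4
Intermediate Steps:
V = 397/1052 (V = -397/(-1052) = -397*(-1/1052) = 397/1052 ≈ 0.37738)
-60*(-66) + V = -60*(-66) + 397/1052 = 3960 + 397/1052 = 4166317/1052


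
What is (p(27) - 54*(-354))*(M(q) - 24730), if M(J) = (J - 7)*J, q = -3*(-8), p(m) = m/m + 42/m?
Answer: -4185013574/9 ≈ -4.6500e+8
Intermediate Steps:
p(m) = 1 + 42/m
q = 24
M(J) = J*(-7 + J) (M(J) = (-7 + J)*J = J*(-7 + J))
(p(27) - 54*(-354))*(M(q) - 24730) = ((42 + 27)/27 - 54*(-354))*(24*(-7 + 24) - 24730) = ((1/27)*69 + 19116)*(24*17 - 24730) = (23/9 + 19116)*(408 - 24730) = (172067/9)*(-24322) = -4185013574/9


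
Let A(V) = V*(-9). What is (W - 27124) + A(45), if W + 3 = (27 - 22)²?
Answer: -27507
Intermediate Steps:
A(V) = -9*V
W = 22 (W = -3 + (27 - 22)² = -3 + 5² = -3 + 25 = 22)
(W - 27124) + A(45) = (22 - 27124) - 9*45 = -27102 - 405 = -27507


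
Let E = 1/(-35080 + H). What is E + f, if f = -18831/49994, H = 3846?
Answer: -21007766/55768307 ≈ -0.37670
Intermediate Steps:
f = -18831/49994 (f = -18831*1/49994 = -18831/49994 ≈ -0.37667)
E = -1/31234 (E = 1/(-35080 + 3846) = 1/(-31234) = -1/31234 ≈ -3.2016e-5)
E + f = -1/31234 - 18831/49994 = -21007766/55768307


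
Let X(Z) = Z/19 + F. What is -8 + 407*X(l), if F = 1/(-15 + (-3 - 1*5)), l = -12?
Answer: -123561/437 ≈ -282.75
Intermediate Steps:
F = -1/23 (F = 1/(-15 + (-3 - 5)) = 1/(-15 - 8) = 1/(-23) = -1/23 ≈ -0.043478)
X(Z) = -1/23 + Z/19 (X(Z) = Z/19 - 1/23 = -1/23 + Z/19)
-8 + 407*X(l) = -8 + 407*(-1/23 + (1/19)*(-12)) = -8 + 407*(-1/23 - 12/19) = -8 + 407*(-295/437) = -8 - 120065/437 = -123561/437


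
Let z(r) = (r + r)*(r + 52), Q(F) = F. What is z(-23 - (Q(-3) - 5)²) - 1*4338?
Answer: 1752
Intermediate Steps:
z(r) = 2*r*(52 + r) (z(r) = (2*r)*(52 + r) = 2*r*(52 + r))
z(-23 - (Q(-3) - 5)²) - 1*4338 = 2*(-23 - (-3 - 5)²)*(52 + (-23 - (-3 - 5)²)) - 1*4338 = 2*(-23 - 1*(-8)²)*(52 + (-23 - 1*(-8)²)) - 4338 = 2*(-23 - 1*64)*(52 + (-23 - 1*64)) - 4338 = 2*(-23 - 64)*(52 + (-23 - 64)) - 4338 = 2*(-87)*(52 - 87) - 4338 = 2*(-87)*(-35) - 4338 = 6090 - 4338 = 1752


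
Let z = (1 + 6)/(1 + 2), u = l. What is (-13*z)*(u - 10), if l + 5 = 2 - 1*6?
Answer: 1729/3 ≈ 576.33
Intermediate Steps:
l = -9 (l = -5 + (2 - 1*6) = -5 + (2 - 6) = -5 - 4 = -9)
u = -9
z = 7/3 ≈ 2.3333
(-13*z)*(u - 10) = (-13*7/3)*(-9 - 10) = -91/3*(-19) = 1729/3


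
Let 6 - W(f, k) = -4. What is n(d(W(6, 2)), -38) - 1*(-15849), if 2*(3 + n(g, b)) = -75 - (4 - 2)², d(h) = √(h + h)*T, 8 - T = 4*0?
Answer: 31613/2 ≈ 15807.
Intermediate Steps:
T = 8 (T = 8 - 4*0 = 8 - 1*0 = 8 + 0 = 8)
W(f, k) = 10 (W(f, k) = 6 - 1*(-4) = 6 + 4 = 10)
d(h) = 8*√2*√h (d(h) = √(h + h)*8 = √(2*h)*8 = (√2*√h)*8 = 8*√2*√h)
n(g, b) = -85/2 (n(g, b) = -3 + (-75 - (4 - 2)²)/2 = -3 + (-75 - 1*2²)/2 = -3 + (-75 - 1*4)/2 = -3 + (-75 - 4)/2 = -3 + (½)*(-79) = -3 - 79/2 = -85/2)
n(d(W(6, 2)), -38) - 1*(-15849) = -85/2 - 1*(-15849) = -85/2 + 15849 = 31613/2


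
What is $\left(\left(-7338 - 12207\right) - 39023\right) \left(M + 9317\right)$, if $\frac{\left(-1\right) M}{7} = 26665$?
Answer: $10386331984$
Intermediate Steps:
$M = -186655$ ($M = \left(-7\right) 26665 = -186655$)
$\left(\left(-7338 - 12207\right) - 39023\right) \left(M + 9317\right) = \left(\left(-7338 - 12207\right) - 39023\right) \left(-186655 + 9317\right) = \left(-19545 - 39023\right) \left(-177338\right) = \left(-58568\right) \left(-177338\right) = 10386331984$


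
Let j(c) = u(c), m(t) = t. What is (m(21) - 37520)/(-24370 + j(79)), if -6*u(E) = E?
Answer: 224994/146299 ≈ 1.5379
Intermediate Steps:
u(E) = -E/6
j(c) = -c/6
(m(21) - 37520)/(-24370 + j(79)) = (21 - 37520)/(-24370 - ⅙*79) = -37499/(-24370 - 79/6) = -37499/(-146299/6) = -37499*(-6/146299) = 224994/146299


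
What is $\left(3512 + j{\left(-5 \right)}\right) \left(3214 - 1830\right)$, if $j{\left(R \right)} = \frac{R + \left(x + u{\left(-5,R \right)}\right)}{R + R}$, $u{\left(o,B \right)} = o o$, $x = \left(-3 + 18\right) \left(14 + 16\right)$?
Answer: $4795560$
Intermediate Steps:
$x = 450$ ($x = 15 \cdot 30 = 450$)
$u{\left(o,B \right)} = o^{2}$
$j{\left(R \right)} = \frac{475 + R}{2 R}$ ($j{\left(R \right)} = \frac{R + \left(450 + \left(-5\right)^{2}\right)}{R + R} = \frac{R + \left(450 + 25\right)}{2 R} = \left(R + 475\right) \frac{1}{2 R} = \left(475 + R\right) \frac{1}{2 R} = \frac{475 + R}{2 R}$)
$\left(3512 + j{\left(-5 \right)}\right) \left(3214 - 1830\right) = \left(3512 + \frac{475 - 5}{2 \left(-5\right)}\right) \left(3214 - 1830\right) = \left(3512 + \frac{1}{2} \left(- \frac{1}{5}\right) 470\right) 1384 = \left(3512 - 47\right) 1384 = 3465 \cdot 1384 = 4795560$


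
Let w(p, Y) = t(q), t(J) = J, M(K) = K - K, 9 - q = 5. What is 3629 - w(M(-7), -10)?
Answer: 3625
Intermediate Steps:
q = 4 (q = 9 - 1*5 = 9 - 5 = 4)
M(K) = 0
w(p, Y) = 4
3629 - w(M(-7), -10) = 3629 - 1*4 = 3629 - 4 = 3625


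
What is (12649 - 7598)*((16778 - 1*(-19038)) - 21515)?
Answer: 72234351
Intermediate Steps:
(12649 - 7598)*((16778 - 1*(-19038)) - 21515) = 5051*((16778 + 19038) - 21515) = 5051*(35816 - 21515) = 5051*14301 = 72234351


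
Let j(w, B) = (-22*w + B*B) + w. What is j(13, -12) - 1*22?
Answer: -151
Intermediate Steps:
j(w, B) = B**2 - 21*w (j(w, B) = (-22*w + B**2) + w = (B**2 - 22*w) + w = B**2 - 21*w)
j(13, -12) - 1*22 = ((-12)**2 - 21*13) - 1*22 = (144 - 273) - 22 = -129 - 22 = -151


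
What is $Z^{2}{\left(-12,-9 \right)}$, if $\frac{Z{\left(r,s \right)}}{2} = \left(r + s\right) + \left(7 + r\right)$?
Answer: $2704$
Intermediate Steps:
$Z{\left(r,s \right)} = 14 + 2 s + 4 r$ ($Z{\left(r,s \right)} = 2 \left(\left(r + s\right) + \left(7 + r\right)\right) = 2 \left(7 + s + 2 r\right) = 14 + 2 s + 4 r$)
$Z^{2}{\left(-12,-9 \right)} = \left(14 + 2 \left(-9\right) + 4 \left(-12\right)\right)^{2} = \left(14 - 18 - 48\right)^{2} = \left(-52\right)^{2} = 2704$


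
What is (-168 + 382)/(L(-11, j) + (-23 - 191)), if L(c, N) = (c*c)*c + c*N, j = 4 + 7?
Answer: -107/833 ≈ -0.12845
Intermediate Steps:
j = 11
L(c, N) = c**3 + N*c (L(c, N) = c**2*c + N*c = c**3 + N*c)
(-168 + 382)/(L(-11, j) + (-23 - 191)) = (-168 + 382)/(-11*(11 + (-11)**2) + (-23 - 191)) = 214/(-11*(11 + 121) - 214) = 214/(-11*132 - 214) = 214/(-1452 - 214) = 214/(-1666) = 214*(-1/1666) = -107/833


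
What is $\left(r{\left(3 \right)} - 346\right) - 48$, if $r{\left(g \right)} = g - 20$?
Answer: $-411$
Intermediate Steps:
$r{\left(g \right)} = -20 + g$ ($r{\left(g \right)} = g - 20 = -20 + g$)
$\left(r{\left(3 \right)} - 346\right) - 48 = \left(\left(-20 + 3\right) - 346\right) - 48 = \left(-17 - 346\right) - 48 = -363 - 48 = -411$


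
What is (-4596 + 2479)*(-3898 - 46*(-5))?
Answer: 7765156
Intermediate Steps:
(-4596 + 2479)*(-3898 - 46*(-5)) = -2117*(-3898 + 230) = -2117*(-3668) = 7765156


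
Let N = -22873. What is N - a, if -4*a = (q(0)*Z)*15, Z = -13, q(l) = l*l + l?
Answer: -22873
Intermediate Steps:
q(l) = l + l² (q(l) = l² + l = l + l²)
a = 0 (a = -(0*(1 + 0))*(-13)*15/4 = -(0*1)*(-13)*15/4 = -0*(-13)*15/4 = -0*15 = -¼*0 = 0)
N - a = -22873 - 1*0 = -22873 + 0 = -22873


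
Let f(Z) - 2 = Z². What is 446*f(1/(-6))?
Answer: 16279/18 ≈ 904.39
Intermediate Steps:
f(Z) = 2 + Z²
446*f(1/(-6)) = 446*(2 + (1/(-6))²) = 446*(2 + (-⅙)²) = 446*(2 + 1/36) = 446*(73/36) = 16279/18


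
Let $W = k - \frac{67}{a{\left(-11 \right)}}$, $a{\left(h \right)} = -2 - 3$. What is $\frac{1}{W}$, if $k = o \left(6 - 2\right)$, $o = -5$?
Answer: $- \frac{5}{33} \approx -0.15152$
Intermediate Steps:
$a{\left(h \right)} = -5$ ($a{\left(h \right)} = -2 - 3 = -5$)
$k = -20$ ($k = - 5 \left(6 - 2\right) = \left(-5\right) 4 = -20$)
$W = - \frac{33}{5}$ ($W = -20 - \frac{67}{-5} = -20 - - \frac{67}{5} = -20 + \frac{67}{5} = - \frac{33}{5} \approx -6.6$)
$\frac{1}{W} = \frac{1}{- \frac{33}{5}} = - \frac{5}{33}$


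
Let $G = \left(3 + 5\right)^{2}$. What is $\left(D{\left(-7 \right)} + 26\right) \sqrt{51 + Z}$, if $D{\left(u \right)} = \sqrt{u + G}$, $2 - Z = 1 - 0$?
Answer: $2 \sqrt{13} \left(26 + \sqrt{57}\right) \approx 241.93$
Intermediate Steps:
$Z = 1$ ($Z = 2 - \left(1 - 0\right) = 2 - \left(1 + 0\right) = 2 - 1 = 1$)
$G = 64$ ($G = 8^{2} = 64$)
$D{\left(u \right)} = \sqrt{64 + u}$ ($D{\left(u \right)} = \sqrt{u + 64} = \sqrt{64 + u}$)
$\left(D{\left(-7 \right)} + 26\right) \sqrt{51 + Z} = \left(\sqrt{64 - 7} + 26\right) \sqrt{51 + 1} = \left(\sqrt{57} + 26\right) \sqrt{52} = \left(26 + \sqrt{57}\right) 2 \sqrt{13} = 2 \sqrt{13} \left(26 + \sqrt{57}\right)$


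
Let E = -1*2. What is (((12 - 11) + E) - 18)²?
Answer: 361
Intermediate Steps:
E = -2
(((12 - 11) + E) - 18)² = (((12 - 11) - 2) - 18)² = ((1 - 2) - 18)² = (-1 - 18)² = (-19)² = 361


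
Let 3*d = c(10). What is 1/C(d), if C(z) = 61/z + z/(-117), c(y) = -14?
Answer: -4914/64037 ≈ -0.076737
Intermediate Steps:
d = -14/3 (d = (1/3)*(-14) = -14/3 ≈ -4.6667)
C(z) = 61/z - z/117 (C(z) = 61/z + z*(-1/117) = 61/z - z/117)
1/C(d) = 1/(61/(-14/3) - 1/117*(-14/3)) = 1/(61*(-3/14) + 14/351) = 1/(-183/14 + 14/351) = 1/(-64037/4914) = -4914/64037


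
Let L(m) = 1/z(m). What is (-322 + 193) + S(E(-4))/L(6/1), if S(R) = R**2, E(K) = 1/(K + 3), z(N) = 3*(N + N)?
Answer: -93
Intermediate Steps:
z(N) = 6*N (z(N) = 3*(2*N) = 6*N)
E(K) = 1/(3 + K)
L(m) = 1/(6*m)
(-322 + 193) + S(E(-4))/L(6/1) = (-322 + 193) + (1/(3 - 4))**2/((1/(6*((6/1))))) = -129 + (1/(-1))**2/((1/(6*((6*1))))) = -129 + (-1)**2/(((1/6)/6)) = -129 + 1/((1/6)*(1/6)) = -129 + 1/(1/36) = -129 + 1*36 = -129 + 36 = -93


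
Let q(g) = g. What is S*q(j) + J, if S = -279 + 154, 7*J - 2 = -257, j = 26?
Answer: -23005/7 ≈ -3286.4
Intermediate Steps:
J = -255/7 (J = 2/7 + (1/7)*(-257) = 2/7 - 257/7 = -255/7 ≈ -36.429)
S = -125
S*q(j) + J = -125*26 - 255/7 = -3250 - 255/7 = -23005/7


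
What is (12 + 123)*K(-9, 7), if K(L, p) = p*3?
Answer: 2835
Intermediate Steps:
K(L, p) = 3*p
(12 + 123)*K(-9, 7) = (12 + 123)*(3*7) = 135*21 = 2835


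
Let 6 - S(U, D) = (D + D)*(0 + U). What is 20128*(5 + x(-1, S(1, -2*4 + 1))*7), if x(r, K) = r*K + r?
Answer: -2858176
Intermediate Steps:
S(U, D) = 6 - 2*D*U (S(U, D) = 6 - (D + D)*(0 + U) = 6 - 2*D*U)
x(r, K) = r + K*r (x(r, K) = K*r + r = r + K*r)
20128*(5 + x(-1, S(1, -2*4 + 1))*7) = 20128*(5 - (1 + (6 - 2*(-2*4 + 1)*1))*7) = 20128*(5 - (1 + (6 - 2*(-8 + 1)*1))*7) = 20128*(5 - (1 + (6 - 2*(-7)*1))*7) = 20128*(5 - (1 + (6 + 14))*7) = 20128*(5 - (1 + 20)*7) = 20128*(5 - 1*21*7) = 20128*(5 - 21*7) = 20128*(5 - 147) = 20128*(-142) = -2858176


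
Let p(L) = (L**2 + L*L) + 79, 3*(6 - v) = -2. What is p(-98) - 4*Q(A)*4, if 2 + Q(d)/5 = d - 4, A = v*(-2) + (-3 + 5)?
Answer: 62021/3 ≈ 20674.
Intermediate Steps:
v = 20/3 (v = 6 - 1/3*(-2) = 6 + 2/3 = 20/3 ≈ 6.6667)
p(L) = 79 + 2*L**2 (p(L) = (L**2 + L**2) + 79 = 2*L**2 + 79 = 79 + 2*L**2)
A = -34/3 (A = (20/3)*(-2) + (-3 + 5) = -40/3 + 2 = -34/3 ≈ -11.333)
Q(d) = -30 + 5*d (Q(d) = -10 + 5*(d - 4) = -10 + 5*(-4 + d) = -10 + (-20 + 5*d) = -30 + 5*d)
p(-98) - 4*Q(A)*4 = (79 + 2*(-98)**2) - 4*(-30 + 5*(-34/3))*4 = (79 + 2*9604) - 4*(-30 - 170/3)*4 = (79 + 19208) - 4*(-260/3)*4 = 19287 - (-1040)*4/3 = 19287 - 1*(-4160/3) = 19287 + 4160/3 = 62021/3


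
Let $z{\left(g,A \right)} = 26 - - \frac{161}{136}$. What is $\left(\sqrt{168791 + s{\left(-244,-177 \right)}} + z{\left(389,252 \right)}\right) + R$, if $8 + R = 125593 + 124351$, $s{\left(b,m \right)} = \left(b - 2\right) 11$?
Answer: $\frac{33994993}{136} + \sqrt{166085} \approx 2.5037 \cdot 10^{5}$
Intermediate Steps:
$z{\left(g,A \right)} = \frac{3697}{136}$ ($z{\left(g,A \right)} = 26 - \left(-161\right) \frac{1}{136} = 26 - - \frac{161}{136} = 26 + \frac{161}{136} = \frac{3697}{136}$)
$s{\left(b,m \right)} = -22 + 11 b$ ($s{\left(b,m \right)} = \left(-2 + b\right) 11 = -22 + 11 b$)
$R = 249936$ ($R = -8 + \left(125593 + 124351\right) = -8 + 249944 = 249936$)
$\left(\sqrt{168791 + s{\left(-244,-177 \right)}} + z{\left(389,252 \right)}\right) + R = \left(\sqrt{168791 + \left(-22 + 11 \left(-244\right)\right)} + \frac{3697}{136}\right) + 249936 = \left(\sqrt{168791 - 2706} + \frac{3697}{136}\right) + 249936 = \left(\sqrt{166085} + \frac{3697}{136}\right) + 249936 = \left(\frac{3697}{136} + \sqrt{166085}\right) + 249936 = \frac{33994993}{136} + \sqrt{166085}$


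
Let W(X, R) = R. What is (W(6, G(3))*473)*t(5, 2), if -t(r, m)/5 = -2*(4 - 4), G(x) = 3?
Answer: 0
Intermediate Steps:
t(r, m) = 0 (t(r, m) = -(-10)*(4 - 4) = -(-10)*0 = -5*0 = 0)
(W(6, G(3))*473)*t(5, 2) = (3*473)*0 = 1419*0 = 0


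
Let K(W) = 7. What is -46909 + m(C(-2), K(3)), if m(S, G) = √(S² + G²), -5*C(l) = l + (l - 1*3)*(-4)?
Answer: -46909 + √1549/5 ≈ -46901.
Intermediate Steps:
C(l) = -12/5 + 3*l/5 (C(l) = -(l + (l - 1*3)*(-4))/5 = -(l + (l - 3)*(-4))/5 = -(l + (-3 + l)*(-4))/5 = -(l + (12 - 4*l))/5 = -(12 - 3*l)/5 = -12/5 + 3*l/5)
m(S, G) = √(G² + S²)
-46909 + m(C(-2), K(3)) = -46909 + √(7² + (-12/5 + (⅗)*(-2))²) = -46909 + √(49 + (-12/5 - 6/5)²) = -46909 + √(49 + (-18/5)²) = -46909 + √(49 + 324/25) = -46909 + √(1549/25) = -46909 + √1549/5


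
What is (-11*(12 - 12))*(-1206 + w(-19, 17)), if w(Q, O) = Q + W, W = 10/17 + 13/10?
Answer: 0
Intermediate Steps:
W = 321/170 (W = 10*(1/17) + 13*(⅒) = 10/17 + 13/10 = 321/170 ≈ 1.8882)
w(Q, O) = 321/170 + Q (w(Q, O) = Q + 321/170 = 321/170 + Q)
(-11*(12 - 12))*(-1206 + w(-19, 17)) = (-11*(12 - 12))*(-1206 + (321/170 - 19)) = (-11*0)*(-1206 - 2909/170) = 0*(-207929/170) = 0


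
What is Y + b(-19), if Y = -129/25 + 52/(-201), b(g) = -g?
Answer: 68246/5025 ≈ 13.581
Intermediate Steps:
Y = -27229/5025 (Y = -129*1/25 + 52*(-1/201) = -129/25 - 52/201 = -27229/5025 ≈ -5.4187)
Y + b(-19) = -27229/5025 - 1*(-19) = -27229/5025 + 19 = 68246/5025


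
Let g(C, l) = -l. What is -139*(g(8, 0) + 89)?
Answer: -12371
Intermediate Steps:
-139*(g(8, 0) + 89) = -139*(-1*0 + 89) = -139*(0 + 89) = -139*89 = -12371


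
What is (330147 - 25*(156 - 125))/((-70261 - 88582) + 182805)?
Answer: 164686/11981 ≈ 13.746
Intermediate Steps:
(330147 - 25*(156 - 125))/((-70261 - 88582) + 182805) = (330147 - 25*31)/(-158843 + 182805) = (330147 - 775)/23962 = 329372*(1/23962) = 164686/11981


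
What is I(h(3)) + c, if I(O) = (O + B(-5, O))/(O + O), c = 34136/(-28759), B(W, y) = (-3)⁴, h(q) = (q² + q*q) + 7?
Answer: 670827/718975 ≈ 0.93303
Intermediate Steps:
h(q) = 7 + 2*q² (h(q) = (q² + q²) + 7 = 2*q² + 7 = 7 + 2*q²)
B(W, y) = 81
c = -34136/28759 (c = 34136*(-1/28759) = -34136/28759 ≈ -1.1870)
I(O) = (81 + O)/(2*O) (I(O) = (O + 81)/(O + O) = (81 + O)/((2*O)) = (81 + O)*(1/(2*O)) = (81 + O)/(2*O))
I(h(3)) + c = (81 + (7 + 2*3²))/(2*(7 + 2*3²)) - 34136/28759 = (81 + (7 + 2*9))/(2*(7 + 2*9)) - 34136/28759 = (81 + (7 + 18))/(2*(7 + 18)) - 34136/28759 = (½)*(81 + 25)/25 - 34136/28759 = (½)*(1/25)*106 - 34136/28759 = 53/25 - 34136/28759 = 670827/718975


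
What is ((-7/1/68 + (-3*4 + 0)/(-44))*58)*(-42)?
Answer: -77343/187 ≈ -413.60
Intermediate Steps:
((-7/1/68 + (-3*4 + 0)/(-44))*58)*(-42) = ((-7*1*(1/68) + (-12 + 0)*(-1/44))*58)*(-42) = ((-7*1/68 - 12*(-1/44))*58)*(-42) = ((-7/68 + 3/11)*58)*(-42) = ((127/748)*58)*(-42) = (3683/374)*(-42) = -77343/187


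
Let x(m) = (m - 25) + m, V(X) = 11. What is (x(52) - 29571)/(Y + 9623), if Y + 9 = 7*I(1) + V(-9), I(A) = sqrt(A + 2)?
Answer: -20275750/6617177 + 14746*sqrt(3)/6617177 ≈ -3.0602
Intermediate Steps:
I(A) = sqrt(2 + A)
Y = 2 + 7*sqrt(3) (Y = -9 + (7*sqrt(2 + 1) + 11) = -9 + (7*sqrt(3) + 11) = -9 + (11 + 7*sqrt(3)) = 2 + 7*sqrt(3) ≈ 14.124)
x(m) = -25 + 2*m (x(m) = (-25 + m) + m = -25 + 2*m)
(x(52) - 29571)/(Y + 9623) = ((-25 + 2*52) - 29571)/((2 + 7*sqrt(3)) + 9623) = ((-25 + 104) - 29571)/(9625 + 7*sqrt(3)) = (79 - 29571)/(9625 + 7*sqrt(3)) = -29492/(9625 + 7*sqrt(3))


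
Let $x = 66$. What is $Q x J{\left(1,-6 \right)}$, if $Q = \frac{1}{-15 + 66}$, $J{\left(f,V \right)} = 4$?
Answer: $\frac{88}{17} \approx 5.1765$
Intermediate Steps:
$Q = \frac{1}{51} \approx 0.019608$
$Q x J{\left(1,-6 \right)} = \frac{1}{51} \cdot 66 \cdot 4 = \frac{22}{17} \cdot 4 = \frac{88}{17}$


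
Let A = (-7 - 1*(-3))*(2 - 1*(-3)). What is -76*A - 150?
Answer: 1370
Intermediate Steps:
A = -20 (A = (-7 + 3)*(2 + 3) = -4*5 = -20)
-76*A - 150 = -76*(-20) - 150 = 1520 - 150 = 1370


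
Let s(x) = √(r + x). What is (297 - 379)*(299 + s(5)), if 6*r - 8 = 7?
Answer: -24518 - 41*√30 ≈ -24743.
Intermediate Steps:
r = 5/2 (r = 4/3 + (⅙)*7 = 4/3 + 7/6 = 5/2 ≈ 2.5000)
s(x) = √(5/2 + x)
(297 - 379)*(299 + s(5)) = (297 - 379)*(299 + √(10 + 4*5)/2) = -82*(299 + √(10 + 20)/2) = -82*(299 + √30/2) = -24518 - 41*√30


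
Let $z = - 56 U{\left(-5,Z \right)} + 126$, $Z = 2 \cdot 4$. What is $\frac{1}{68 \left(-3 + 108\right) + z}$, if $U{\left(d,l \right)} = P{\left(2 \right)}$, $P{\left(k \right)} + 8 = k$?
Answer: $\frac{1}{7602} \approx 0.00013154$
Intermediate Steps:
$P{\left(k \right)} = -8 + k$
$Z = 8$
$U{\left(d,l \right)} = -6$ ($U{\left(d,l \right)} = -8 + 2 = -6$)
$z = 462$ ($z = \left(-56\right) \left(-6\right) + 126 = 336 + 126 = 462$)
$\frac{1}{68 \left(-3 + 108\right) + z} = \frac{1}{68 \left(-3 + 108\right) + 462} = \frac{1}{68 \cdot 105 + 462} = \frac{1}{7140 + 462} = \frac{1}{7602}$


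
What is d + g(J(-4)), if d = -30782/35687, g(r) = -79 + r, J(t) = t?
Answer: -2992803/35687 ≈ -83.863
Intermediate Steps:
d = -30782/35687 (d = -30782*1/35687 = -30782/35687 ≈ -0.86255)
d + g(J(-4)) = -30782/35687 + (-79 - 4) = -30782/35687 - 83 = -2992803/35687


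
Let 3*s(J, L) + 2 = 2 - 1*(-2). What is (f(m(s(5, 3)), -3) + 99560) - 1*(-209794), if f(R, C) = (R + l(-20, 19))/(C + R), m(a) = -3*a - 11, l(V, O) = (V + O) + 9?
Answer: 4949669/16 ≈ 3.0935e+5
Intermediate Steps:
l(V, O) = 9 + O + V (l(V, O) = (O + V) + 9 = 9 + O + V)
s(J, L) = 2/3 (s(J, L) = -2/3 + (2 - 1*(-2))/3 = -2/3 + (2 + 2)/3 = -2/3 + (1/3)*4 = -2/3 + 4/3 = 2/3)
m(a) = -11 - 3*a
f(R, C) = (8 + R)/(C + R) (f(R, C) = (R + (9 + 19 - 20))/(C + R) = (R + 8)/(C + R) = (8 + R)/(C + R))
(f(m(s(5, 3)), -3) + 99560) - 1*(-209794) = ((8 + (-11 - 3*2/3))/(-3 + (-11 - 3*2/3)) + 99560) - 1*(-209794) = ((8 + (-11 - 2))/(-3 + (-11 - 2)) + 99560) + 209794 = ((8 - 13)/(-3 - 13) + 99560) + 209794 = (-5/(-16) + 99560) + 209794 = (-1/16*(-5) + 99560) + 209794 = (5/16 + 99560) + 209794 = 1592965/16 + 209794 = 4949669/16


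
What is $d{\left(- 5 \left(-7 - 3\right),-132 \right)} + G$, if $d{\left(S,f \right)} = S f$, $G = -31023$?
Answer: $-37623$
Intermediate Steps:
$d{\left(- 5 \left(-7 - 3\right),-132 \right)} + G = - 5 \left(-7 - 3\right) \left(-132\right) - 31023 = \left(-5\right) \left(-10\right) \left(-132\right) - 31023 = 50 \left(-132\right) - 31023 = -6600 - 31023 = -37623$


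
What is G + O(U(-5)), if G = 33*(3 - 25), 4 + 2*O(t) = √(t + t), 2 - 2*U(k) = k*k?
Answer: -728 + I*√23/2 ≈ -728.0 + 2.3979*I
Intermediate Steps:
U(k) = 1 - k²/2 (U(k) = 1 - k*k/2 = 1 - k²/2)
O(t) = -2 + √2*√t/2 (O(t) = -2 + √(t + t)/2 = -2 + √(2*t)/2 = -2 + (√2*√t)/2 = -2 + √2*√t/2)
G = -726 (G = 33*(-22) = -726)
G + O(U(-5)) = -726 + (-2 + √2*√(1 - ½*(-5)²)/2) = -726 + (-2 + √2*√(1 - ½*25)/2) = -726 + (-2 + √2*√(1 - 25/2)/2) = -726 + (-2 + √2*√(-23/2)/2) = -726 + (-2 + √2*(I*√46/2)/2) = -726 + (-2 + I*√23/2) = -728 + I*√23/2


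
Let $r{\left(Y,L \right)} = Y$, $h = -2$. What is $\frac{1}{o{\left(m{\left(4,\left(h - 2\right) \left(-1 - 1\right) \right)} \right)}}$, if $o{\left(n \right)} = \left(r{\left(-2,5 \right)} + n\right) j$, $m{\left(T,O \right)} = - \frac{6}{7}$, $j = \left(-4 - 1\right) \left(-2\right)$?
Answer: $- \frac{7}{200} \approx -0.035$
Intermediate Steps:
$j = 10$ ($j = \left(-5\right) \left(-2\right) = 10$)
$m{\left(T,O \right)} = - \frac{6}{7}$ ($m{\left(T,O \right)} = \left(-6\right) \frac{1}{7} = - \frac{6}{7}$)
$o{\left(n \right)} = -20 + 10 n$ ($o{\left(n \right)} = \left(-2 + n\right) 10 = -20 + 10 n$)
$\frac{1}{o{\left(m{\left(4,\left(h - 2\right) \left(-1 - 1\right) \right)} \right)}} = \frac{1}{-20 + 10 \left(- \frac{6}{7}\right)} = \frac{1}{-20 - \frac{60}{7}} = \frac{1}{- \frac{200}{7}} = - \frac{7}{200}$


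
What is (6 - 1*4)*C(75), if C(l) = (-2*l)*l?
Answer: -22500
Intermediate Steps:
C(l) = -2*l²
(6 - 1*4)*C(75) = (6 - 1*4)*(-2*75²) = (6 - 4)*(-2*5625) = 2*(-11250) = -22500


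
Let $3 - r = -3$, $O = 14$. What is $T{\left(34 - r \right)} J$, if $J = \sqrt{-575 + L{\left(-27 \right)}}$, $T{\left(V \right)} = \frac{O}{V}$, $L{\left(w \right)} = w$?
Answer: $\frac{i \sqrt{602}}{2} \approx 12.268 i$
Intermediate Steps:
$r = 6$ ($r = 3 - -3 = 3 + 3 = 6$)
$T{\left(V \right)} = \frac{14}{V}$
$J = i \sqrt{602}$ ($J = \sqrt{-575 - 27} = \sqrt{-602} = i \sqrt{602} \approx 24.536 i$)
$T{\left(34 - r \right)} J = \frac{14}{34 - 6} i \sqrt{602} = \frac{14}{28} i \sqrt{602} = 14 \cdot \frac{1}{28} i \sqrt{602} = \frac{i \sqrt{602}}{2}$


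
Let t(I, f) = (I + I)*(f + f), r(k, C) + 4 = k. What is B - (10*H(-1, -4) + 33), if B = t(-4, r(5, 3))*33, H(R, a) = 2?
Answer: -581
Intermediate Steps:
r(k, C) = -4 + k
t(I, f) = 4*I*f (t(I, f) = (2*I)*(2*f) = 4*I*f)
B = -528 (B = (4*(-4)*(-4 + 5))*33 = (4*(-4)*1)*33 = -16*33 = -528)
B - (10*H(-1, -4) + 33) = -528 - (10*2 + 33) = -528 - (20 + 33) = -528 - 1*53 = -528 - 53 = -581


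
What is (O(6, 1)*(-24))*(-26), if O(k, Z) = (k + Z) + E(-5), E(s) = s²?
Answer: 19968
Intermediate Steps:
O(k, Z) = 25 + Z + k (O(k, Z) = (k + Z) + (-5)² = (Z + k) + 25 = 25 + Z + k)
(O(6, 1)*(-24))*(-26) = ((25 + 1 + 6)*(-24))*(-26) = (32*(-24))*(-26) = -768*(-26) = 19968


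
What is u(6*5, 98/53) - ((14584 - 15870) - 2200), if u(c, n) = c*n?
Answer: 187698/53 ≈ 3541.5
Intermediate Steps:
u(6*5, 98/53) - ((14584 - 15870) - 2200) = (6*5)*(98/53) - ((14584 - 15870) - 2200) = 30*(98*(1/53)) - (-1286 - 2200) = 30*(98/53) - 1*(-3486) = 2940/53 + 3486 = 187698/53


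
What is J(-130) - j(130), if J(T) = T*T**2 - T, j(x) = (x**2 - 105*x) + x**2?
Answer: -2217020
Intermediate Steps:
j(x) = -105*x + 2*x**2
J(T) = T**3 - T
J(-130) - j(130) = ((-130)**3 - 1*(-130)) - 130*(-105 + 2*130) = (-2197000 + 130) - 130*(-105 + 260) = -2196870 - 130*155 = -2196870 - 1*20150 = -2196870 - 20150 = -2217020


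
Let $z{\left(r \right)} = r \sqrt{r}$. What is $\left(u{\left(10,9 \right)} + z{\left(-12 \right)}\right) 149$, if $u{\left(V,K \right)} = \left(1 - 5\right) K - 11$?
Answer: $-7003 - 3576 i \sqrt{3} \approx -7003.0 - 6193.8 i$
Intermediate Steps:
$u{\left(V,K \right)} = -11 - 4 K$ ($u{\left(V,K \right)} = \left(1 - 5\right) K - 11 = - 4 K - 11 = -11 - 4 K$)
$z{\left(r \right)} = r^{\frac{3}{2}}$
$\left(u{\left(10,9 \right)} + z{\left(-12 \right)}\right) 149 = \left(\left(-11 - 36\right) + \left(-12\right)^{\frac{3}{2}}\right) 149 = \left(\left(-11 - 36\right) - 24 i \sqrt{3}\right) 149 = \left(-47 - 24 i \sqrt{3}\right) 149 = -7003 - 3576 i \sqrt{3}$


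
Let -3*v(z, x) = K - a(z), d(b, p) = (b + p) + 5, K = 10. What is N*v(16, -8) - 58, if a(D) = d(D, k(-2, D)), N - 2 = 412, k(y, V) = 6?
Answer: 2288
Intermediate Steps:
d(b, p) = 5 + b + p
N = 414 (N = 2 + 412 = 414)
a(D) = 11 + D (a(D) = 5 + D + 6 = 11 + D)
v(z, x) = ⅓ + z/3 (v(z, x) = -(10 - (11 + z))/3 = -(10 + (-11 - z))/3 = -(-1 - z)/3 = ⅓ + z/3)
N*v(16, -8) - 58 = 414*(⅓ + (⅓)*16) - 58 = 414*(⅓ + 16/3) - 58 = 414*(17/3) - 58 = 2346 - 58 = 2288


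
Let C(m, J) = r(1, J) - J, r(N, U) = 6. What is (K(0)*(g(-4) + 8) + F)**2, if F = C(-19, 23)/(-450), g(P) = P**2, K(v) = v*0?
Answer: 289/202500 ≈ 0.0014272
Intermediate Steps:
C(m, J) = 6 - J
K(v) = 0
F = 17/450 (F = (6 - 1*23)/(-450) = (6 - 23)*(-1/450) = -17*(-1/450) = 17/450 ≈ 0.037778)
(K(0)*(g(-4) + 8) + F)**2 = (0*((-4)**2 + 8) + 17/450)**2 = (0*(16 + 8) + 17/450)**2 = (0*24 + 17/450)**2 = (0 + 17/450)**2 = (17/450)**2 = 289/202500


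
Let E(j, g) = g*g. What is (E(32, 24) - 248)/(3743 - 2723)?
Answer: 82/255 ≈ 0.32157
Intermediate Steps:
E(j, g) = g²
(E(32, 24) - 248)/(3743 - 2723) = (24² - 248)/(3743 - 2723) = (576 - 248)/1020 = 328*(1/1020) = 82/255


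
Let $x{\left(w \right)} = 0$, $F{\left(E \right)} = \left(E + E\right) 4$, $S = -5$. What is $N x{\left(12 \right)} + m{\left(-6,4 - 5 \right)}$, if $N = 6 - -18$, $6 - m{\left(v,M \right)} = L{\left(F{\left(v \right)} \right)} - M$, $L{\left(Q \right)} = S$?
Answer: $10$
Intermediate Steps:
$F{\left(E \right)} = 8 E$ ($F{\left(E \right)} = 2 E 4 = 8 E$)
$L{\left(Q \right)} = -5$
$m{\left(v,M \right)} = 11 + M$ ($m{\left(v,M \right)} = 6 - \left(-5 - M\right) = 6 + \left(5 + M\right) = 11 + M$)
$N = 24$ ($N = 6 + 18 = 24$)
$N x{\left(12 \right)} + m{\left(-6,4 - 5 \right)} = 24 \cdot 0 + \left(11 + \left(4 - 5\right)\right) = 0 + \left(11 - 1\right) = 0 + 10 = 10$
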